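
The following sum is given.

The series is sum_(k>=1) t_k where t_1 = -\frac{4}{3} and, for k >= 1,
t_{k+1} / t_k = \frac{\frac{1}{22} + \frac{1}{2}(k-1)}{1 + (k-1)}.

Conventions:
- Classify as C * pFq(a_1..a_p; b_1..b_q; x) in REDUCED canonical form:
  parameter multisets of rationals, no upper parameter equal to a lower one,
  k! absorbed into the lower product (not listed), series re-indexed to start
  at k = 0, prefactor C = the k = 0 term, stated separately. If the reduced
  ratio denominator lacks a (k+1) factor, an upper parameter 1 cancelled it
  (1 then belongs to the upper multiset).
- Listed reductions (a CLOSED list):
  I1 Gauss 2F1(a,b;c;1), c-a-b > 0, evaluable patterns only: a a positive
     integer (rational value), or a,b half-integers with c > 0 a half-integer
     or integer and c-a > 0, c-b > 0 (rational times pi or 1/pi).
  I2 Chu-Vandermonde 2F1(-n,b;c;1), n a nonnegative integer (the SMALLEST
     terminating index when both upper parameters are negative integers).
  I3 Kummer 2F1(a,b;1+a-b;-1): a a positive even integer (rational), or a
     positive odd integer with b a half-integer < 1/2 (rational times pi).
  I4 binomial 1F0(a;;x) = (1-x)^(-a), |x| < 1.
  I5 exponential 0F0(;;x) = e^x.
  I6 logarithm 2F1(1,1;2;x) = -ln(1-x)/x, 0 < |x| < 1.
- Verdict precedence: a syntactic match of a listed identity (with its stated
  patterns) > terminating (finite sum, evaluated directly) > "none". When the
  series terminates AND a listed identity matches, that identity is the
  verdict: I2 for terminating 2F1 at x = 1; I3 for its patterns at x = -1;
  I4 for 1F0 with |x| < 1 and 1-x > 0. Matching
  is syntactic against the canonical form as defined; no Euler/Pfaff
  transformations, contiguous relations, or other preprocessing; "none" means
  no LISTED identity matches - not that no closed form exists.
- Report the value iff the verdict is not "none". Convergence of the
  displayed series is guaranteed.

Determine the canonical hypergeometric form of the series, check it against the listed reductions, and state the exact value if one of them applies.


This is -\frac{4}{3} * 1F0(\frac{1}{11}; -; \frac{1}{2}) in reduced canonical form. Verdict: this is the I4 binomial reduction (the 1F0 binomial series: exponent -1/11, x = \frac{1}{2}). Hence: \left(-\frac{4}{3}\right) \cdot \left(\frac{1}{2}\right)^{-\frac{1}{11}}.

Key step: t_0 = -\frac{4}{3} here, and factor the ratio over Q (C = -4/3): negated roots = parameters.
Term ratio: r(k) = \frac{1}{2} * (k+\frac{1}{11}) / [(k+1)] - rational in k, leading ratio \frac{1}{2}; with t_0 = -\frac{4}{3}, classification follows.


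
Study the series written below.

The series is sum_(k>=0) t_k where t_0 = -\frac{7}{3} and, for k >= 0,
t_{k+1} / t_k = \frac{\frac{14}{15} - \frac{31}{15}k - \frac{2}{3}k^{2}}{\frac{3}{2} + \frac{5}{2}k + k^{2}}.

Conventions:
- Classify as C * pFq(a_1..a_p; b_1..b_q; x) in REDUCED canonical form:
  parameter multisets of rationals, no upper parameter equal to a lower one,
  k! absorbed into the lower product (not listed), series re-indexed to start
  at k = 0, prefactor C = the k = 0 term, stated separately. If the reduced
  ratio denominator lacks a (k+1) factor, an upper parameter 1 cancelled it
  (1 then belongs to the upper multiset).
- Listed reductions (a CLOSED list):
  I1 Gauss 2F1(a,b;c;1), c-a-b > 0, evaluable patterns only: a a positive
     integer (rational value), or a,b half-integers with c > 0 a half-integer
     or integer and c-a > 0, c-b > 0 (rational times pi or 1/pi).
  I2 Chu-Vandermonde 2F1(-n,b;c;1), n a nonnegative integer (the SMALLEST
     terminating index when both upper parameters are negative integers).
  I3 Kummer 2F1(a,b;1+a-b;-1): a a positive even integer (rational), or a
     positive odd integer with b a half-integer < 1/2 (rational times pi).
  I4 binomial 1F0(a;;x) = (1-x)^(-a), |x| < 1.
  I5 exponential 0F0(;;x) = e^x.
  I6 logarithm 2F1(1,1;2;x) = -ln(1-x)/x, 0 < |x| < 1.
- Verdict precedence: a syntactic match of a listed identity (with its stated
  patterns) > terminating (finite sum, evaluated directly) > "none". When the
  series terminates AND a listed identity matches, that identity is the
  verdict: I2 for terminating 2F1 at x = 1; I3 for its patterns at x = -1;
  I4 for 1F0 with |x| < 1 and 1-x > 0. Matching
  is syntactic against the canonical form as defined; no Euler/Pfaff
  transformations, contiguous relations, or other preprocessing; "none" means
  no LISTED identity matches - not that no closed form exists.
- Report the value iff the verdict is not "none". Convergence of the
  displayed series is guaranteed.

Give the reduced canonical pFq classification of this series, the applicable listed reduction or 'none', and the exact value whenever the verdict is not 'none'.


Classification (C = -\frac{7}{3}): 2F1 with upper {-\frac{2}{5}, \frac{7}{2}}, lower {\frac{3}{2}}, argument x = -\frac{2}{3}. Verdict: none - this 2F1 at x = -\frac{2}{3} matches no listed pattern, and upper {-\frac{2}{5}, \frac{7}{2}} holds no stopper.

Key step: with t_0 = -\frac{7}{3}, roots of the ratio polynomials (C = -7/3) are the negated parameters.
Step ratio: r(k) = -\frac{2}{3} * (k-\frac{2}{5}) (k+\frac{7}{2}) / [(k+\frac{3}{2}) (k+1)] ; factor over Q: parameters, x = -\frac{2}{3}, and C = -\frac{7}{3}.


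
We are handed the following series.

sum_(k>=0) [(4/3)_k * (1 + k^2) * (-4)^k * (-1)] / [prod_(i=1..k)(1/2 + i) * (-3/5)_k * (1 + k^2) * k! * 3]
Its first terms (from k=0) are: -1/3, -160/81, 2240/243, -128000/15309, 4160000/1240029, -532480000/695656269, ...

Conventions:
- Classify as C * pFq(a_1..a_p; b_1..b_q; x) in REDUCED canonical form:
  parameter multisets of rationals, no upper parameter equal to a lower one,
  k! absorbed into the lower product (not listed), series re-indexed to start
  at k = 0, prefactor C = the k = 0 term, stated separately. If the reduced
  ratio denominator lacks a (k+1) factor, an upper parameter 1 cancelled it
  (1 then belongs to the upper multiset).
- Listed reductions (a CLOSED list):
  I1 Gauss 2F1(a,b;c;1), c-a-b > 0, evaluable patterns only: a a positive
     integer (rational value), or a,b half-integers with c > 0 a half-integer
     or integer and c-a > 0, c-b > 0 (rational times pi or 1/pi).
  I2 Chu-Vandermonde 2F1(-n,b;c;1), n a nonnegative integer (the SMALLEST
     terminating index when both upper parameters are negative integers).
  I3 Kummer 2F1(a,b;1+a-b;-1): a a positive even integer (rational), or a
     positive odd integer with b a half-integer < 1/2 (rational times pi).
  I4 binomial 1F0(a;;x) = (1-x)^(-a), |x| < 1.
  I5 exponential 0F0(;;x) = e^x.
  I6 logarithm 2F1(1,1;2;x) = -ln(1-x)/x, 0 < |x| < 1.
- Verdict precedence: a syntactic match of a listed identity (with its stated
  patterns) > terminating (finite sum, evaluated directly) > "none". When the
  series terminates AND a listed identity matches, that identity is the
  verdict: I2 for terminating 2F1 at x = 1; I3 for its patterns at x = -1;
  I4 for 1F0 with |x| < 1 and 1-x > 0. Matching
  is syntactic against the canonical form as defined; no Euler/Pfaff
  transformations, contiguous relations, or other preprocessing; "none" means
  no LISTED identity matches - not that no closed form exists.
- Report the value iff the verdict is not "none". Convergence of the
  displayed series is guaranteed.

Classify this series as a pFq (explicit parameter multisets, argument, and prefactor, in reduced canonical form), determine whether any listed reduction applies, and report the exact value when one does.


Classification (C = -1/3): 1F2 with upper {4/3}, lower {-3/5, 3/2}, argument x = -4. Verdict: none (x = -4): each listed identity misses the multisets {4/3} ; {-3/5, 3/2}.

Key step: from the first term -1/3: the constant factors (prefactor -1/3) combine into one prefactor.
Ratio: r(k) = (-4) * (k+4/3) / [(k-3/5) (k+3/2) (k+1)] ; factor over Q: parameters, x = (-4), and C = -1/3.


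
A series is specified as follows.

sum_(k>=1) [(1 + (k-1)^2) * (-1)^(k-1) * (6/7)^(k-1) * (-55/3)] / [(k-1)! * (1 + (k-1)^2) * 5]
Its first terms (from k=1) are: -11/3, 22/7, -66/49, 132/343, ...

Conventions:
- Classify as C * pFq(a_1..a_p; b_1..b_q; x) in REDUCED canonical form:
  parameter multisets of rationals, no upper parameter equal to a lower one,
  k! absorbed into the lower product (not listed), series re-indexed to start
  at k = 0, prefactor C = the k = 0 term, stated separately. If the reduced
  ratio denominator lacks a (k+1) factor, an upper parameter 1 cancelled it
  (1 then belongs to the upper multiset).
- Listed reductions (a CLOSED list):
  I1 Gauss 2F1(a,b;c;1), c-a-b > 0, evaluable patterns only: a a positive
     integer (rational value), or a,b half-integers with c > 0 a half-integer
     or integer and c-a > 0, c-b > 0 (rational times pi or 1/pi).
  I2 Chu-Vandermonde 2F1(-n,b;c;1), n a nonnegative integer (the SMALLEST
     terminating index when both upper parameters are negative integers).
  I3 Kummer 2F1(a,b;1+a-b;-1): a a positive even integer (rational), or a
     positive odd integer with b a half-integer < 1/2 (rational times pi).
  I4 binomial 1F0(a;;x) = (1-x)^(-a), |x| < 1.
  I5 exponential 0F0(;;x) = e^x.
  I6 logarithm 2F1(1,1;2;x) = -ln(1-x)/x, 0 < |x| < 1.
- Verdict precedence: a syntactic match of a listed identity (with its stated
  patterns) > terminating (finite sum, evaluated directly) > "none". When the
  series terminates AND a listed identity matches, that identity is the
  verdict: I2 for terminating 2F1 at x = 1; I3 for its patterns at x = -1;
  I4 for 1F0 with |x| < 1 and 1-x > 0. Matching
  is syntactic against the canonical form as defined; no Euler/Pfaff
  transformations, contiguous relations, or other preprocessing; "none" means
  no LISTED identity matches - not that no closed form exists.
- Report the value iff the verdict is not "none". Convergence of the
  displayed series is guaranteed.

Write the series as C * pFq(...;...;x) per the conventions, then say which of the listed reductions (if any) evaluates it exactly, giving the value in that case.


This is -11/3 * 0F0(-; -; -6/7) in reduced canonical form. Verdict: the exponential series (I5) matches (the 0F0 exponential series at x = -6/7). Value: (-11/3) * e^(-6/7).

Key step: with t_0 = -11/3, the (-1)^k factor (C = -11/3, x = -6/7) folds into the argument's sign.
Adjacent-term ratio: r(k) = (-6/7) * 1 / [(k+1)] - rational in k. x = (-6/7); t_0 = -11/3; negate the roots.


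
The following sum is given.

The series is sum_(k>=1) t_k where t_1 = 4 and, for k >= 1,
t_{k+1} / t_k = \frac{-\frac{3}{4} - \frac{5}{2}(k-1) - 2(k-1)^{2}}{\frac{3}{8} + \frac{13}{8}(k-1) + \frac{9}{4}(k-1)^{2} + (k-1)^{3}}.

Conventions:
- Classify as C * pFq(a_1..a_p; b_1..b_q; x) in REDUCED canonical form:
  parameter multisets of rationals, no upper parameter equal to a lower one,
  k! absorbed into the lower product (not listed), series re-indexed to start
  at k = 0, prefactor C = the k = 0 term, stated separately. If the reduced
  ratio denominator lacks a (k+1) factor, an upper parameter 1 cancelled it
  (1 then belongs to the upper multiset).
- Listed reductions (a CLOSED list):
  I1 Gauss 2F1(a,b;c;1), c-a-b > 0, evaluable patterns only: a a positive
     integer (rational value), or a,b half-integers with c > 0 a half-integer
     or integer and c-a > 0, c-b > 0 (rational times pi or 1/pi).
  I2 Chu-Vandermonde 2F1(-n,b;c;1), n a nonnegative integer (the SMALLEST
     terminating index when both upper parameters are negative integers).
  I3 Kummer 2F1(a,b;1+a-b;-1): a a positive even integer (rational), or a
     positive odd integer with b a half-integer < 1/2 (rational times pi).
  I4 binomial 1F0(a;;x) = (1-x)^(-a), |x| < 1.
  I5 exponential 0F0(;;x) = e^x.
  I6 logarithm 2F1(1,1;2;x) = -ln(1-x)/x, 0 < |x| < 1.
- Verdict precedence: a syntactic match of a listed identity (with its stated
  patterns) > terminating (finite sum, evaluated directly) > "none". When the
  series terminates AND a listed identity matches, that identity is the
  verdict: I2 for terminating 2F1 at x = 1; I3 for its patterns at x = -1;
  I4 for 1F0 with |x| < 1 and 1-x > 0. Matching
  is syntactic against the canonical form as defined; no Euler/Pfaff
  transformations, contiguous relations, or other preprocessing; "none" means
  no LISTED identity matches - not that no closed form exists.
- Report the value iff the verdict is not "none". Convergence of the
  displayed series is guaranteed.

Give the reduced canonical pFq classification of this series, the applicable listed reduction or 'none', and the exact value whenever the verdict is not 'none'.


The series (x = -2) is 0F0: upper {-}, lower {-}, prefactor 4. Verdict (x = -2): the I5 exponential reduction applies (the 0F0 exponential series at x = -2). Sum: 4 \cdot e^{-2}.

Structural cue: from the first term 4: roots of the ratio polynomials (C = 4, x = -2) are the negated parameters.
Step ratio: r(k) = -2 * 1 / [(k+1)] - rational in k, leading ratio -2; with t_0 = 4, classification follows.


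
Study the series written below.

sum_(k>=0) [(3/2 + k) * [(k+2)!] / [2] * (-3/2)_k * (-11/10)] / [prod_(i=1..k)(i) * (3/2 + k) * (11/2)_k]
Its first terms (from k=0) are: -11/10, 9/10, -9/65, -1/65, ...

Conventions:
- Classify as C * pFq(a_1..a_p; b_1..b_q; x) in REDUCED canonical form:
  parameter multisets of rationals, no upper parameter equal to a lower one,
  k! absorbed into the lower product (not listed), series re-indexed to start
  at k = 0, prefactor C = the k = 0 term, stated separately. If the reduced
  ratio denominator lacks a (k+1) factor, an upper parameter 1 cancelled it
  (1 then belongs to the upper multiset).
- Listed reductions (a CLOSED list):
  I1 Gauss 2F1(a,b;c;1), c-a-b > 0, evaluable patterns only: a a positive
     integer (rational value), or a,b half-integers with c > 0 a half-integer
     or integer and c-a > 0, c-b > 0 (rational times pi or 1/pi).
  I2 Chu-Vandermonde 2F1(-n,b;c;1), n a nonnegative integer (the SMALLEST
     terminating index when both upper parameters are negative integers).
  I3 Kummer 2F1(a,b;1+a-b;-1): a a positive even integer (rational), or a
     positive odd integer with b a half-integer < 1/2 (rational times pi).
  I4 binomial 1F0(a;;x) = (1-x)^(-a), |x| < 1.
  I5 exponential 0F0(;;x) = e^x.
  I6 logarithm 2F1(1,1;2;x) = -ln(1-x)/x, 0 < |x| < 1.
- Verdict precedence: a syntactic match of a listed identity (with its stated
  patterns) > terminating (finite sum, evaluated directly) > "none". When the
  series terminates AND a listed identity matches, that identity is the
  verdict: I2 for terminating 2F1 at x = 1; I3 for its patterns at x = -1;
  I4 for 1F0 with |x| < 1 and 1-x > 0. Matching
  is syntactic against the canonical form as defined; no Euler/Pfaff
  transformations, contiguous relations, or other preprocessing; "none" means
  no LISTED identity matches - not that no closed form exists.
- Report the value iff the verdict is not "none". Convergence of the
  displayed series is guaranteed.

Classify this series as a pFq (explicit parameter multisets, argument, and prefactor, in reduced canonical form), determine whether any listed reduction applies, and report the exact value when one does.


x = 1 here; the reduced form reads 2F1, upper {-3/2, 3}, lower {11/2}, C = -11/10. Verdict at x = 1: Gauss's theorem (I1) matches (x = 1: the Gamma ratio telescopes since c-a-b = 4 > 0 and a = 3 in Z>0). Exact value: -231/640.

Key step: t_0 being -11/10, the factorial ratio (prefactor -11/10) (k+a-1)!/(a-1)! is a rising factorial (a)_k.
Adjacent-term ratio: r(k) = 1 * (k-3/2) (k+3) / [(k+11/2) (k+1)] - rational in k, leading ratio 1; with t_0 = -11/10, classification follows.


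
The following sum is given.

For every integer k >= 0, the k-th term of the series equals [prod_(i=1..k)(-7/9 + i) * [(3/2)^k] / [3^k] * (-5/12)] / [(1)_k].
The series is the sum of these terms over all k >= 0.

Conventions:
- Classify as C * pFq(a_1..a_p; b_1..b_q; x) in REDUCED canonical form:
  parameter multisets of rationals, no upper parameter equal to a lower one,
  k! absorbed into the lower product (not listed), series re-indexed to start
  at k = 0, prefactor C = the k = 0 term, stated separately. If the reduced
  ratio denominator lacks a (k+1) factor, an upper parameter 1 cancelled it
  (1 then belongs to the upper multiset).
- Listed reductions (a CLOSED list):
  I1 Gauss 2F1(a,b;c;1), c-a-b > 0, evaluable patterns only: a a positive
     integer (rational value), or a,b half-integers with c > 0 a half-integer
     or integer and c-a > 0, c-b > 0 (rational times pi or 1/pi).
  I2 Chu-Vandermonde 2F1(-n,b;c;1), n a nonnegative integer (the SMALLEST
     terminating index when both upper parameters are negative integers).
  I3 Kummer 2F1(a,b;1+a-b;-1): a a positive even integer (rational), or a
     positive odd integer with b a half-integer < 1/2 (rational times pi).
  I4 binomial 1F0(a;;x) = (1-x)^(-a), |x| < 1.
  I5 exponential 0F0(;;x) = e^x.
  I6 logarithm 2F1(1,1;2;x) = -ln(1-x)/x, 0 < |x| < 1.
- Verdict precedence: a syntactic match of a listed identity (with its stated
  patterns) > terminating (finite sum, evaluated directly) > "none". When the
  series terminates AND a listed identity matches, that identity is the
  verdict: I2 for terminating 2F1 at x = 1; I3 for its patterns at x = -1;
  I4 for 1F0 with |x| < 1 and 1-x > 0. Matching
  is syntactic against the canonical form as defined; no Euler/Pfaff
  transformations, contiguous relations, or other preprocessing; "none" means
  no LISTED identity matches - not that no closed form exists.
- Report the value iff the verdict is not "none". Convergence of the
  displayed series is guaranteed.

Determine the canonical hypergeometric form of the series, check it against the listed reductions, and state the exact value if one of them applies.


Prefactor -5/12, argument 1/2: 1F0 with upper {2/9} over lower {-}. Verdict (x = 1/2): the I4 binomial reduction applies (the 1F0 binomial series: exponent -2/9, x = 1/2). Exact value: (-5/12) * (1/2)^(-2/9).

Structural cue: from the first term -5/12: (1)_k (prefactor -5/12) is k! itself.
Ratio: r(k) = (1/2) * (k+2/9) / [(k+1)] ; factor over Q: parameters, x = (1/2), and C = -5/12.


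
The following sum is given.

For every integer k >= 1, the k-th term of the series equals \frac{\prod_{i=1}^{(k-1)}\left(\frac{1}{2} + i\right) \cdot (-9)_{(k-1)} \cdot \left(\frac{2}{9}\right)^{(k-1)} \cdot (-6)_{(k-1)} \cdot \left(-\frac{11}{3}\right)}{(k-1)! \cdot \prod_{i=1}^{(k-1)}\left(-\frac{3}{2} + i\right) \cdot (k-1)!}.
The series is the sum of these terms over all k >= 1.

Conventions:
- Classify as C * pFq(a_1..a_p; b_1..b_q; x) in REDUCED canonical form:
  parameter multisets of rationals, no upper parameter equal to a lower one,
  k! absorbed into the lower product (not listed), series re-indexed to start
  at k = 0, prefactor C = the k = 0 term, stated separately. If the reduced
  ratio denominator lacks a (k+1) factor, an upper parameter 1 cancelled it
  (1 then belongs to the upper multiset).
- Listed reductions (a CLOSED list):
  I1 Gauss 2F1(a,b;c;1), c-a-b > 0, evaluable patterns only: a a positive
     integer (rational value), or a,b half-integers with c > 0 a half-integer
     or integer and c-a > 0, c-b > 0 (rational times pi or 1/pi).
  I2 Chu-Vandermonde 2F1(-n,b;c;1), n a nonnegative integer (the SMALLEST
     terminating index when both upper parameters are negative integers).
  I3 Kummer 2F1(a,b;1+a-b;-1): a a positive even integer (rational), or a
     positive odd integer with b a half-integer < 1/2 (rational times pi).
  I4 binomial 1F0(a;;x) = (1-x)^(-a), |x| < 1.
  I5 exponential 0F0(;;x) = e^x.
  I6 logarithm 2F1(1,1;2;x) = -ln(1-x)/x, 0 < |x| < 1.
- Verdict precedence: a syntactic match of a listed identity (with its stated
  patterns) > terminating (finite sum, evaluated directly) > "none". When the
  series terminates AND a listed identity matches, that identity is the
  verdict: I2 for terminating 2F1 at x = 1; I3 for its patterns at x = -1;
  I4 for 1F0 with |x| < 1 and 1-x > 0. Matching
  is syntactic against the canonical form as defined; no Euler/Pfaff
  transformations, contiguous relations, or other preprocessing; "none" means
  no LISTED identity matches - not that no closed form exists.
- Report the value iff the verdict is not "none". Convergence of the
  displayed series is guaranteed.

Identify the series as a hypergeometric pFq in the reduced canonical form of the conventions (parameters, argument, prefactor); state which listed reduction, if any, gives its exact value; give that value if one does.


The tell: t_0 = -\frac{11}{3} here, and the running product (prefactor -11/3) telescopes to a rising factorial.
Adjacent-term ratio: r(k) = \frac{2}{9} * (k-9) (k-6) (k+\frac{3}{2}) / [(k-\frac{1}{2}) (k+1) (k+1)] - rational in k, leading ratio \frac{2}{9}; with t_0 = -\frac{11}{3}, classification follows.

With C = -\frac{11}{3}: the canonical form is 3F2(-9, -6, \frac{3}{2}; -\frac{1}{2}, 1; \frac{2}{9}). Verdict: terminating (-6 upstairs). 7 nonzero terms in all; added directly. Sum: \frac{2752702315}{531441}.


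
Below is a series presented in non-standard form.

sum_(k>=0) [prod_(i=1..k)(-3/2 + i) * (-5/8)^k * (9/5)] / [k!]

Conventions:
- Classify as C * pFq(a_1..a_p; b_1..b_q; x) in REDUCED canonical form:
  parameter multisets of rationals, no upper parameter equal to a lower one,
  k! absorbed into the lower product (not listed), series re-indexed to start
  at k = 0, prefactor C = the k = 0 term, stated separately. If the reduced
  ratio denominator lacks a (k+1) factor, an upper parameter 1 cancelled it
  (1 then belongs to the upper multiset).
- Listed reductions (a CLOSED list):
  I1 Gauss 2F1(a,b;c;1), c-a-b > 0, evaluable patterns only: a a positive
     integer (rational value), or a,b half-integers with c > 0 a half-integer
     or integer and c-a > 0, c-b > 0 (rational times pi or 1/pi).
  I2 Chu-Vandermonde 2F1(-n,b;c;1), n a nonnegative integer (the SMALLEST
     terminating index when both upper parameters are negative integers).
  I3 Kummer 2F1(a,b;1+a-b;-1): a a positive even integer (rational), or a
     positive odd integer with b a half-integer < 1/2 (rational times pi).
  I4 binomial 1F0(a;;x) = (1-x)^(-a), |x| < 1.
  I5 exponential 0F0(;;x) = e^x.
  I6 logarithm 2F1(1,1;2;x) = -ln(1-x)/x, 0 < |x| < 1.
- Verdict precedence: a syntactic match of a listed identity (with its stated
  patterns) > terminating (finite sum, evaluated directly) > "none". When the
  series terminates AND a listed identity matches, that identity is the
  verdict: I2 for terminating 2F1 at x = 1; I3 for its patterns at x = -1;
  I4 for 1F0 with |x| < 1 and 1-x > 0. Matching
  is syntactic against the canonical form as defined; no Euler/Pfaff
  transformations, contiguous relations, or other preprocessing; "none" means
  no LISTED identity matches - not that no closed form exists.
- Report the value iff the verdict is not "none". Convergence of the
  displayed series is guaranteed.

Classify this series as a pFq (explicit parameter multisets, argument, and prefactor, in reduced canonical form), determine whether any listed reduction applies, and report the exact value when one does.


At argument -5/8: a 1F0 with upper {-1/2}, lower {-}, scaled by C = 9/5. Verdict: binomial (I4) applies (the 1F0 binomial series: exponent 1/2, x = -5/8). Sum: (9/5) * (13/8)^(1/2).

Key step: from the first term 9/5: the running product (prefactor 9/5) telescopes to a rising factorial.
Step ratio: r(k) = (-5/8) * (k-1/2) / [(k+1)] - rational in k, leading ratio (-5/8); with t_0 = 9/5, classification follows.


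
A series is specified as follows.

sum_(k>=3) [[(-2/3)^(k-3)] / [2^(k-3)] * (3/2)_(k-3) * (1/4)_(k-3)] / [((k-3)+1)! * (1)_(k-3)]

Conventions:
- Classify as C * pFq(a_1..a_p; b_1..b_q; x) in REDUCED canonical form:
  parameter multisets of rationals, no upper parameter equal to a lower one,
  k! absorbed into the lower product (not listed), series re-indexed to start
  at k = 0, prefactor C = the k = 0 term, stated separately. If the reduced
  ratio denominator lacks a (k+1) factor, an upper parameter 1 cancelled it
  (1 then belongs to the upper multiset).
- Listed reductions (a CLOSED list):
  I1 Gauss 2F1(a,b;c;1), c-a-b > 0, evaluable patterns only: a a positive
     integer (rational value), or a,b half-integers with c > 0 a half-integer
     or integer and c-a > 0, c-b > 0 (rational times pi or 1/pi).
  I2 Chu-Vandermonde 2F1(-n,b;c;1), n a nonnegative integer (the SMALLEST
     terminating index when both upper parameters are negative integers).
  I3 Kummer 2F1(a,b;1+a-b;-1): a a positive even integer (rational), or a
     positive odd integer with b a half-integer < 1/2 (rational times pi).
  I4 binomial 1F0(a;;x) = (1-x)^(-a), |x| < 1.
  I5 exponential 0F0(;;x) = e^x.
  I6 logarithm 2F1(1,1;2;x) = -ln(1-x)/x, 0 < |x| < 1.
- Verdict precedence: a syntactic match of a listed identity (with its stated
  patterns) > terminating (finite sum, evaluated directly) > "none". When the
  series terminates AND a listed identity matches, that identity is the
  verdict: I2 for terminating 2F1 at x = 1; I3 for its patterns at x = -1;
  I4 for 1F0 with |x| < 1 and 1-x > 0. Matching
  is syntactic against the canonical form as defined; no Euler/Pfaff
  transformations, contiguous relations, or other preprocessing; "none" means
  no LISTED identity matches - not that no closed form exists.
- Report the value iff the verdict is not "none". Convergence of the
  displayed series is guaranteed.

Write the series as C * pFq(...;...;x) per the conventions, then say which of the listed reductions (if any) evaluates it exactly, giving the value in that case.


x = -1/3 here; the reduced form reads 2F1, upper {1/4, 3/2}, lower {2}, C = 1. Verdict: none (x = -1/3): each listed identity misses the multisets {1/4, 3/2} ; {2}.

Key step: with t_0 = 1, the denominator's factorial ratio (C = 1, x = -1/3) is a lower Pochhammer.
Ratio: r(k) = (-1/3) * (k+1/4) (k+3/2) / [(k+2) (k+1)] - rational; roots negated = parameters, x = (-1/3), C = 1.


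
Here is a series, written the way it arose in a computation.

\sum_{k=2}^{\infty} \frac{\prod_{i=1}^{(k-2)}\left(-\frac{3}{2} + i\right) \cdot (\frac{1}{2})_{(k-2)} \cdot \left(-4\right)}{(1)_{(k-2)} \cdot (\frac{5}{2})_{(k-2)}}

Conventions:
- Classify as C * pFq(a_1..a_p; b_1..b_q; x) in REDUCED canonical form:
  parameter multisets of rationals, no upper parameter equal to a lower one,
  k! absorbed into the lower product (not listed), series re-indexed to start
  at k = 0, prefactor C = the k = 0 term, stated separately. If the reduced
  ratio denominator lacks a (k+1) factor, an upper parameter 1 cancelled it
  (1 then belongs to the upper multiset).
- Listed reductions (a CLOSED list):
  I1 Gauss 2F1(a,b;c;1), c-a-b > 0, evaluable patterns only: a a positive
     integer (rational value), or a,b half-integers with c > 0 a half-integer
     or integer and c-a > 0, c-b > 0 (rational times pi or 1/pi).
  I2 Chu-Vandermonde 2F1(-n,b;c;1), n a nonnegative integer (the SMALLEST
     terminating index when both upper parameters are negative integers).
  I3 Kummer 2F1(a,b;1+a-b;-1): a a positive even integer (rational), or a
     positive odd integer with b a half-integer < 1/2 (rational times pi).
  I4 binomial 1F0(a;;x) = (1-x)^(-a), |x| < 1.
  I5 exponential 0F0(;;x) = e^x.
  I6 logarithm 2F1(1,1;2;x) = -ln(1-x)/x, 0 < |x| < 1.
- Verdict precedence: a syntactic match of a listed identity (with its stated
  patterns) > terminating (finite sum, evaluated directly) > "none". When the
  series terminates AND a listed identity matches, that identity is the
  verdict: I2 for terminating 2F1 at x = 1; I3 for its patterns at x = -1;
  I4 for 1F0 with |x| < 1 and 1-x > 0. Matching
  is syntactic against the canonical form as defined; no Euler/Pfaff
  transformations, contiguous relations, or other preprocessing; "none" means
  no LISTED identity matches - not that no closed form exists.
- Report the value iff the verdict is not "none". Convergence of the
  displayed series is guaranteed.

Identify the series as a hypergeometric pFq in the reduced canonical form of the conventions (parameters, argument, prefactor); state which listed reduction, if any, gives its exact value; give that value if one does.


Key step: t_0 being -4, (1)_k (prefactor -4) is k! itself.
Consecutive-term ratio: r(k) = 1 * (k-\frac{1}{2}) (k+\frac{1}{2}) / [(k+\frac{5}{2}) (k+1)] - rational in k, leading ratio 1; with t_0 = -4, classification follows.

Reduced: x = 1, 2F1, upper = {-\frac{1}{2}, \frac{1}{2}}, lower = {\frac{5}{2}}, C = -4. Verdict at x = 1: Gauss (I1, half-integer pattern) matches (x = 1; upper {-\frac{1}{2}, \frac{1}{2}} half-integers, c = \frac{5}{2} in the evaluable pattern). Hence: \left(-\frac{9}{8}\right) \cdot \pi.


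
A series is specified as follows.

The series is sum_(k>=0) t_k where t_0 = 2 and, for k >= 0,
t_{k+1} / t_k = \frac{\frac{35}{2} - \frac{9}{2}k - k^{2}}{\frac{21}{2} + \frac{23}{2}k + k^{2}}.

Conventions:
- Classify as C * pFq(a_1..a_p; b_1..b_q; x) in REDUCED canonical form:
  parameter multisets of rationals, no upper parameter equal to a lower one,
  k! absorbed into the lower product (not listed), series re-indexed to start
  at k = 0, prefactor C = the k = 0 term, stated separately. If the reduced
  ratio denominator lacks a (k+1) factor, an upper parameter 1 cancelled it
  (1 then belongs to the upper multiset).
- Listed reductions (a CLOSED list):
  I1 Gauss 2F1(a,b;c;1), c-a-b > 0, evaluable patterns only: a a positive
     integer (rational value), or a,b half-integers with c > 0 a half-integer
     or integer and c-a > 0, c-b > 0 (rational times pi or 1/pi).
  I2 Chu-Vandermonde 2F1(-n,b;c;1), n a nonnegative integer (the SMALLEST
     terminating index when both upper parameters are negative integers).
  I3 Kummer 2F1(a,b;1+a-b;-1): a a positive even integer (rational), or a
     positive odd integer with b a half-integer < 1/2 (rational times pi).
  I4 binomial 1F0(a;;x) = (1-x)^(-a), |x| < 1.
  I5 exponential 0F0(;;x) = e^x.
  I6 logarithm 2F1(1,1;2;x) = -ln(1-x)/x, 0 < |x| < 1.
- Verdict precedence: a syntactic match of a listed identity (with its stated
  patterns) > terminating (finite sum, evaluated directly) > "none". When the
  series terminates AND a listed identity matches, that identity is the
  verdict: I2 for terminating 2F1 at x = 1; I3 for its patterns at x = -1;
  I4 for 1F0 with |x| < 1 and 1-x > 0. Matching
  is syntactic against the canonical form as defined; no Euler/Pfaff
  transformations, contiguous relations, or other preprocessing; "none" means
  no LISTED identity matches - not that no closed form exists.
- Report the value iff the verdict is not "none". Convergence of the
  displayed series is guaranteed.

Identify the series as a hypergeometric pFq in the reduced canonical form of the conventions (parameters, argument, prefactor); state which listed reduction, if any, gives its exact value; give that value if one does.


Prefactor 2, argument -1: 2F1 with upper {-\frac{5}{2}, 7} over lower {\frac{21}{2}}. Verdict: this is Kummer's theorem (I3) (x = -1; c = \frac{21}{2} equals 1+a-b for upper {-\frac{5}{2}, 7}: listed pattern). Its exact value is \frac{4849845}{2097152} \cdot \pi.

The tell: t_0 being 2, the expanded ratio factors over Q; C = 2, x = -1, roots give parameters.
Term ratio: r(k) = -1 * (k-\frac{5}{2}) (k+7) / [(k+\frac{21}{2}) (k+1)] - rational in k, leading ratio -1; with t_0 = 2, classification follows.


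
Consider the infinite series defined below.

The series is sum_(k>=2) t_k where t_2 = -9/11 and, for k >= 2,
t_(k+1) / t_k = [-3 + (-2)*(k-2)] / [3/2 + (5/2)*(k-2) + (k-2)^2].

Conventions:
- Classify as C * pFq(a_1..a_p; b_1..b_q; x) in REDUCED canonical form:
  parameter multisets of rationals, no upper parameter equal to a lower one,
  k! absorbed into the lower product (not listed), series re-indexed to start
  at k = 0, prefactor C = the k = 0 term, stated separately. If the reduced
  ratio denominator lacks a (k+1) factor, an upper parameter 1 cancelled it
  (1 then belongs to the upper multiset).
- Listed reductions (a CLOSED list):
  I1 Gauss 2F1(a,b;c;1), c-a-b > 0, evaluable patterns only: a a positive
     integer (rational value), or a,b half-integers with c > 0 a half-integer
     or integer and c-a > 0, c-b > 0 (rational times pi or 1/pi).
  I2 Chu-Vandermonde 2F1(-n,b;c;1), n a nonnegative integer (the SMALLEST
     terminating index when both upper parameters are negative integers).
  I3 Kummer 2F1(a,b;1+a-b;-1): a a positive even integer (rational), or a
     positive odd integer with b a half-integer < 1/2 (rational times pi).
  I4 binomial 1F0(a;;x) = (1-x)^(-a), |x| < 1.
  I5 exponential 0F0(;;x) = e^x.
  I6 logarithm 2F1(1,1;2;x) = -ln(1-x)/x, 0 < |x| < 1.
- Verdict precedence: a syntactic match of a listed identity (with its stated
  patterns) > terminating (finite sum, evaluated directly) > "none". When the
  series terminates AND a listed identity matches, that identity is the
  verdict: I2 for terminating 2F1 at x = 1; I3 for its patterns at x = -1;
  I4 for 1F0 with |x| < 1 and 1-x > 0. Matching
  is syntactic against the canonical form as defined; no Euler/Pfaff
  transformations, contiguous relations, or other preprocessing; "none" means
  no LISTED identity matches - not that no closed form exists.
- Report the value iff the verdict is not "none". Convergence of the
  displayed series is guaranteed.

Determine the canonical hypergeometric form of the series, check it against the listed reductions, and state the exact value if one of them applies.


Prefactor -9/11, argument -2: 0F0 with upper {-} over lower {-}. Verdict (x = -2): the exponential series (I5) applies (the 0F0 exponential series at x = -2). Hence: (-9/11) * e^(-2).

First insight: from the first term -9/11: the ratio is unreduced: k + 3/2 divides both sides (C = -9/11, x = -2).
Adjacent-term ratio: r(k) = (-2) * 1 / [(k+1)] ; factor over Q: parameters, x = (-2), and C = -9/11.


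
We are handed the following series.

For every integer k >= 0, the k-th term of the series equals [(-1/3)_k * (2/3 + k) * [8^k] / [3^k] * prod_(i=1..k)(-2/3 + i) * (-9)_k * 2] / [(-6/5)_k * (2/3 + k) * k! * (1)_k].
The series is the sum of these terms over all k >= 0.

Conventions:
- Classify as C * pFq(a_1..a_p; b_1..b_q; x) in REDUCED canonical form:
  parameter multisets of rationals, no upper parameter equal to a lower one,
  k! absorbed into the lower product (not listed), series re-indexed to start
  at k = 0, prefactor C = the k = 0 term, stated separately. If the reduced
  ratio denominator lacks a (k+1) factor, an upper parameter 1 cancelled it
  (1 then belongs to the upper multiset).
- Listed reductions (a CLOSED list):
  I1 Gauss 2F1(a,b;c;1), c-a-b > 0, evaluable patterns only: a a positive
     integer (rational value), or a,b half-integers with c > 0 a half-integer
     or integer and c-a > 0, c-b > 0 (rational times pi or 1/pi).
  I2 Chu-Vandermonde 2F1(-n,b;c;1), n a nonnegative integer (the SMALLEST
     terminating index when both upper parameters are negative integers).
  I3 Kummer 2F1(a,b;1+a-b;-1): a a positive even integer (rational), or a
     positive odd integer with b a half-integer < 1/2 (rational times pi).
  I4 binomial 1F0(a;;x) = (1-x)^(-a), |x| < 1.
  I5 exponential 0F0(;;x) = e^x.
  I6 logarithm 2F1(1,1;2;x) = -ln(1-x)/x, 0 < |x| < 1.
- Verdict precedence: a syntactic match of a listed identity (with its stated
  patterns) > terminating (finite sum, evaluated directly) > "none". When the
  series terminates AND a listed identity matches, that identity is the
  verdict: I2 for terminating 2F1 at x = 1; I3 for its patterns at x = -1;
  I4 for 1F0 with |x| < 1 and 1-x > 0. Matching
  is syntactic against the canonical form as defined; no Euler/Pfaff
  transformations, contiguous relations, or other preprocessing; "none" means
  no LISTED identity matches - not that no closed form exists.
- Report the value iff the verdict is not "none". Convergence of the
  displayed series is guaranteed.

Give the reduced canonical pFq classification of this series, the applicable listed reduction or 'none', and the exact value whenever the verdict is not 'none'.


Key observation: t_0 being 2, the factor k + 2/3 cancels (top and bottom), leaving C = 2.
Consecutive-term ratio: r(k) = (8/3) * (k-9) (k-1/3) (k+1/3) / [(k-6/5) (k+1) (k+1)] - rational in k. x = (8/3); t_0 = 2; negate the roots.

Reduced: x = 8/3, 3F2, upper = {-9, -1/3, 1/3}, lower = {-6/5, 1}, C = 2. Verdict: terminating (-9 upstairs). 10 nonzero terms in all; added directly. Hence: 3807146293156373975794/27567381349548838557.


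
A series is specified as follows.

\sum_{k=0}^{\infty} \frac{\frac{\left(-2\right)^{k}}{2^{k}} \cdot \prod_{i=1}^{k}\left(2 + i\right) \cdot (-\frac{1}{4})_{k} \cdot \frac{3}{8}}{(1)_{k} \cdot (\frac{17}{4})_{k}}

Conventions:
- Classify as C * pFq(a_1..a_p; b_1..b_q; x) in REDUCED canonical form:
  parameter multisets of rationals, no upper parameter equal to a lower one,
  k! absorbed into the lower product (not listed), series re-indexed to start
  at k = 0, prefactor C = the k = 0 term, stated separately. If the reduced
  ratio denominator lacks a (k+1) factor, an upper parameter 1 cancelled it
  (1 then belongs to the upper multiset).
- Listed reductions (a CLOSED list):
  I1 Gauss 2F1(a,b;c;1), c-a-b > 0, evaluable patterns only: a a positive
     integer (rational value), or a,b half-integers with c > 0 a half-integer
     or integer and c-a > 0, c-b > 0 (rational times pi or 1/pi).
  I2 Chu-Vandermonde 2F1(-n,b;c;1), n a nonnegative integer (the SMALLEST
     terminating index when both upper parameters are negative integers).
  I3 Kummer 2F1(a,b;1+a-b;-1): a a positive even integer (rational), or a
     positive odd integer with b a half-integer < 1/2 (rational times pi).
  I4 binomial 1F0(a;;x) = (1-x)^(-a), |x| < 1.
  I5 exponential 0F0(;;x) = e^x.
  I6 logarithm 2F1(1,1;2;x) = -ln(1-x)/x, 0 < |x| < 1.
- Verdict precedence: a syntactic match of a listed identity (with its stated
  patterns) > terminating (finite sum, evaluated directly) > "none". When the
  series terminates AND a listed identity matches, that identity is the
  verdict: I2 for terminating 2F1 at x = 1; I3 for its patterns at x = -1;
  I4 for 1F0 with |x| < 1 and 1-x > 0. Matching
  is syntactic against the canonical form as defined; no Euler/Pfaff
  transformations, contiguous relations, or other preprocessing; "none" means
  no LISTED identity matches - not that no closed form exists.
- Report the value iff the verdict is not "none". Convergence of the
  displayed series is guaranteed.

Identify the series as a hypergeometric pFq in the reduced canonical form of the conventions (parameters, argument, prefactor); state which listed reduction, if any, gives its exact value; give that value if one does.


Canonical form: C = \frac{3}{8} times 2F1 with upper {-\frac{1}{4}, 3}, lower {\frac{17}{4}}, x = -1. Verdict: none. A 2F1 with upper {-\frac{1}{4}, 3} fits none of I1-I6 at x = -1; the sum runs forever.

Key observation: t_0 being \frac{3}{8}, (1)_k (C = 3/8) is k! itself.
Term ratio: r(k) = -1 * (k-\frac{1}{4}) (k+3) / [(k+\frac{17}{4}) (k+1)] - rational in k, leading ratio -1; with t_0 = \frac{3}{8}, classification follows.


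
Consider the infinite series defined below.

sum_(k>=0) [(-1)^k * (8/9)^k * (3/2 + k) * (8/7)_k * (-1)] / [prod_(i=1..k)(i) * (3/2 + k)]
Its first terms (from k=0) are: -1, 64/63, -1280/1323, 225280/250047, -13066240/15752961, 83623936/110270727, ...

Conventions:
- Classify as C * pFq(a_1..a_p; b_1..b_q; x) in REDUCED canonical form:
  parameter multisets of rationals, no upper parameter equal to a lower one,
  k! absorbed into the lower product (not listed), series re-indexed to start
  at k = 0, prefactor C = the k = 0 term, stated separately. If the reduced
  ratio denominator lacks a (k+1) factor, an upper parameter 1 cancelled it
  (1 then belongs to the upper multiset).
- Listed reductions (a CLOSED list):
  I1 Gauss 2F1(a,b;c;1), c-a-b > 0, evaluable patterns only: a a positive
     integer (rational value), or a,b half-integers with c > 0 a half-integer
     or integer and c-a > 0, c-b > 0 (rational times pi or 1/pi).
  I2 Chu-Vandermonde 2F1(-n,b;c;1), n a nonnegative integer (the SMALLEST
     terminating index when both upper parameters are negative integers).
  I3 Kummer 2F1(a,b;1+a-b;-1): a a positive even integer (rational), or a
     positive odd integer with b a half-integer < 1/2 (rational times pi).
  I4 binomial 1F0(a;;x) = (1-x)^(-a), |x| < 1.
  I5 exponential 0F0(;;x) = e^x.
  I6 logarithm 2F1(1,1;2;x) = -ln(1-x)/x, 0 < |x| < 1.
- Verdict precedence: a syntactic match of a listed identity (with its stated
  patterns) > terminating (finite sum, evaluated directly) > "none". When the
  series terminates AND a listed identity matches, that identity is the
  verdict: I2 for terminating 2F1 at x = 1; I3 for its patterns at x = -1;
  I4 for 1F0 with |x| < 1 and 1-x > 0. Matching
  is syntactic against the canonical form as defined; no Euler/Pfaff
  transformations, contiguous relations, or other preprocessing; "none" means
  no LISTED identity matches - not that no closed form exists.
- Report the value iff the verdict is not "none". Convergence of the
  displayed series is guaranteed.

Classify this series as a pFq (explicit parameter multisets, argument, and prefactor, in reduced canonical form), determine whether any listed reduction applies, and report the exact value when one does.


This is -1 * 1F0(8/7; -; -8/9) in reduced canonical form. Verdict (x = -8/9): the binomial series (I4) applies (the 1F0 binomial series: exponent -8/7, x = -8/9). Sum: (-1) * (17/9)^(-8/7).

Key observation: x = (-8/9) and k + 3/2 divides numerator and denominator alike; C = -1, x = -8/9 after cancelling.
Adjacent-term ratio: r(k) = (-8/9) * (k+8/7) / [(k+1)] - rational in k. x = (-8/9); t_0 = -1; negate the roots.
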